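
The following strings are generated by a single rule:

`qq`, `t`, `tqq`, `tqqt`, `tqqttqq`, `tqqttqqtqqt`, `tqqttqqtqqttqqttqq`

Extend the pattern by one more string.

tqqttqqtqqttqqttqqtqqttqqtqqt

From term 3 onward, concatenate the last term with the second-to-last: t·qq = tqq, tqq·t = tqqt, …
So term 8 is tqqttqqtqqttqqttqq·tqqttqqtqqt.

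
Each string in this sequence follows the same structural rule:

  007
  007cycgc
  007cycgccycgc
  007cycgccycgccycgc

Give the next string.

The strings grow by a fixed suffix cycgc each time.
One more step from 007cycgccycgccycgc gives the answer.

007cycgccycgccycgccycgc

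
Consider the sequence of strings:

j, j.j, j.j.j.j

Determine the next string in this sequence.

Each string is two copies of the previous one joined by '.'.
One more doubling of j.j.j.j gives the answer.

j.j.j.j.j.j.j.j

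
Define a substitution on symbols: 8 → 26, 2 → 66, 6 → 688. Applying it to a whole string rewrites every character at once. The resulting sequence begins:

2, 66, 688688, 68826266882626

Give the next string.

6882626666886668868826266668866688

φ(68826266882626) expands symbol-by-symbol to 688 26 26 66 688 66 688 688 26 26 66 688 66 688; joining the 14 pieces gives the next term.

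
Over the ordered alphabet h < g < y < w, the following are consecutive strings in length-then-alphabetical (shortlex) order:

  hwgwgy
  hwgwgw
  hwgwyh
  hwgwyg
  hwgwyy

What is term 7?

Continuing the enumeration 2 steps past hwgwyy: hwgwyy → hwgwyw → (answer).

hwgwwh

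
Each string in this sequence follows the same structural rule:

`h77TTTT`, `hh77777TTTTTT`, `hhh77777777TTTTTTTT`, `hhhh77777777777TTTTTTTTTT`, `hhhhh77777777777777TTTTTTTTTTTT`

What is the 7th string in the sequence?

hhhhhhh77777777777777777777TTTTTTTTTTTTTTTT

The n-th term is n h's then 3n-1 7's then 2n+2 T's (n = 1, 2, …).
Setting n = 7 gives 7, 20, 16 characters in each block.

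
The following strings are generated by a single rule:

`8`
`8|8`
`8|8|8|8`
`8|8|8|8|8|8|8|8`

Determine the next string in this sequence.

Each string is two copies of the previous one joined by '|'.
So the next term is two copies of 8|8|8|8|8|8|8|8 with '|' between the halves.

8|8|8|8|8|8|8|8|8|8|8|8|8|8|8|8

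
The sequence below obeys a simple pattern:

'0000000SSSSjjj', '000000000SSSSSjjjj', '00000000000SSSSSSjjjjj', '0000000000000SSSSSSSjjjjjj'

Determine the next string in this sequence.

Reading off run lengths: 0 runs 7, 9, 11, 13; S runs 4, 5, 6, 7; j runs 3, 4, 5, 6 — each is linear in n, where the shown terms are n = 3, 4, 5, 6.
For the next term, n = 7, so the run lengths are 15, 8, 7.

000000000000000SSSSSSSSjjjjjjj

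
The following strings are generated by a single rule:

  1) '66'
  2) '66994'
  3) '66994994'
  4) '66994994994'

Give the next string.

66994994994994

Each term is the previous one with 994 appended.
One more step from 66994994994 gives the answer.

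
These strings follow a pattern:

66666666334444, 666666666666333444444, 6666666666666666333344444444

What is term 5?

666666666666666666666666333333444444444444

Term n consists of 4n 6's, followed by n 3's, followed by 2n 4's, where the shown terms are n = 2, 3, 4.
Setting n = 6 gives 24, 6, 12 characters in each block.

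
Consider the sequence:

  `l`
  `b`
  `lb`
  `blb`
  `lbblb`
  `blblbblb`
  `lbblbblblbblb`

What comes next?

blblbblblbblbblblbblb

This is a Fibonacci-style word recurrence s(k) = s(k−2)·s(k−1): e.g. l·b = lb.
Continuing: blblbblb · lbblbblblbblb gives term 8.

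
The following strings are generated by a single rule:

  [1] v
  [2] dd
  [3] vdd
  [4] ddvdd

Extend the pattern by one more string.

From term 3 onward, concatenate the second-to-last term with the last: v·dd = vdd, dd·vdd = ddvdd, …
So term 5 is vdd·ddvdd.

vddddvdd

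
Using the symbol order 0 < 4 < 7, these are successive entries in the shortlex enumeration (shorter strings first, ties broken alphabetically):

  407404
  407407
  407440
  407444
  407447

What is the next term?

The successor of 407447 increments the rightmost position that isn't already 7 and resets every position after it to 0.

407470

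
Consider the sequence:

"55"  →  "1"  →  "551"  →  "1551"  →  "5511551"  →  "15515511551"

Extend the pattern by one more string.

This is a Fibonacci-style word recurrence s(k) = s(k−2)·s(k−1): e.g. 55·1 = 551.
The next term joins 5511551 and 15515511551.

551155115515511551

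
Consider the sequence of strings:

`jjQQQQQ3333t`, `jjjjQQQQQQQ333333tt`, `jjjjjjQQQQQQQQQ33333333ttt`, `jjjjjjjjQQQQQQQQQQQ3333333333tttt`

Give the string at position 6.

Reading off run lengths: j runs 2, 4, 6, 8; Q runs 5, 7, 9, 11; 3 runs 4, 6, 8, 10; t runs 1, 2, 3, 4 — each is linear in n (n = 1, 2, …).
At n = 6 the blocks have lengths 12, 15, 14, 6.

jjjjjjjjjjjjQQQQQQQQQQQQQQQ33333333333333tttttt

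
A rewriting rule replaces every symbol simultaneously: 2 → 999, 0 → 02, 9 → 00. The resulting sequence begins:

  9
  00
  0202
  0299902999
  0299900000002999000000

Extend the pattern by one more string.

0299900000002020202020202999000000020202020202

Replace each of the 22 characters of 0299900000002999000000 in place — 02 999 00 00 00 02 02 02 02 02 02 02 999 00 00 00 02 02 02 02 02 02 — and concatenate.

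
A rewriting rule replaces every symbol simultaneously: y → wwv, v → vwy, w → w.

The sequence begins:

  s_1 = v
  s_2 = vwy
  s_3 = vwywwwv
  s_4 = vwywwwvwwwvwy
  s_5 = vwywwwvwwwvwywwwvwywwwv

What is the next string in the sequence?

φ(vwywwwvwwwvwywwwvwywwwv) expands symbol-by-symbol to vwy w wwv w w w vwy w w w vwy w wwv w w w vwy w wwv w w w vwy; joining the 23 pieces gives the next term.

vwywwwvwwwvwywwwvwywwwvwwwvwywwwvwwwvwy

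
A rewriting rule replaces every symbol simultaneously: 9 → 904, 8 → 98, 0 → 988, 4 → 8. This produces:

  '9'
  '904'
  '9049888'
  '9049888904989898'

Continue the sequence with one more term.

Rewriting the 16 symbols of 9049888904989898 one by one yields 904 988 8 904 98 98 98 904 988 8 904 98 904 98 904 98; concatenated:

90498889049898989049888904989049890498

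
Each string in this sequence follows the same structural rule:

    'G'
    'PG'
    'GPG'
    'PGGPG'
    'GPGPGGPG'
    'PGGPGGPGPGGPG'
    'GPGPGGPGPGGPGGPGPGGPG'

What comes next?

PGGPGGPGPGGPGGPGPGGPGPGGPGGPGPGGPG

From term 3 onward, concatenate the second-to-last term with the last: G·PG = GPG, PG·GPG = PGGPG, …
Continuing: PGGPGGPGPGGPG · GPGPGGPGPGGPGGPGPGGPG gives term 8.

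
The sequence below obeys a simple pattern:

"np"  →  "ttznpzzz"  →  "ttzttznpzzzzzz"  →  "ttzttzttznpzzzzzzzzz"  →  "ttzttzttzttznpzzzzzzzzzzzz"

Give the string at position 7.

s(k+1) = ttz·s(k)·zzz, so each term gains ttz as a prefix and zzz as a suffix.
From ttzttzttzttznpzzzzzzzzzzzz, 2 further steps: ttzttzttzttznpzzzzzzzzzzzz → ttzttzttzttzttznpzzzzzzzzzzzzzzz → (answer).

ttzttzttzttzttzttznpzzzzzzzzzzzzzzzzzz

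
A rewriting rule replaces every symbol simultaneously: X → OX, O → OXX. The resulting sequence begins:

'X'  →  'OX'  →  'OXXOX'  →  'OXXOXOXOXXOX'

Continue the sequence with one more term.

Apply φ to OXXOXOXOXXOX symbol by symbol: O→OXX, X→OX, X→OX, O→OXX, X→OX, O→OXX, X→OX, O→OXX, X→OX, X→OX, O→OXX, X→OX; joined: OXX OX OX OXX OX OXX OX OXX OX OX OXX OX.

OXXOXOXOXXOXOXXOXOXXOXOXOXXOX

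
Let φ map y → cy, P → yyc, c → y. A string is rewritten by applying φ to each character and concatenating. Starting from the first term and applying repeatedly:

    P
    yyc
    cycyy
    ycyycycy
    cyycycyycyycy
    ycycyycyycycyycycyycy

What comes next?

cyycyycycyycycyycyycycyycyycycyycy

Applying the rule to each of the 21 symbols of ycycyycyycycyycycyycy gives the pieces cy y cy y cy cy y cy cy y cy y cy cy y cy y cy cy y cy, which concatenate to the answer.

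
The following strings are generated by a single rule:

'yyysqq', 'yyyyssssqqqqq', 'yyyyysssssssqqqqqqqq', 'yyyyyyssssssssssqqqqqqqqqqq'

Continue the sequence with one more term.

Each string has the form y^{n+2} s^{3n-2} q^{3n-1} (n = 1, 2, …).
Setting n = 5 gives 7, 13, 14 characters in each block.

yyyyyyysssssssssssssqqqqqqqqqqqqqq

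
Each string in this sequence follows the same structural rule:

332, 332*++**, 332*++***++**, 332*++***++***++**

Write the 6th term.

332*++***++***++***++***++**

Each term is the previous one with *++** appended.
From 332*++***++***++**, 2 further steps: 332*++***++***++** → 332*++***++***++***++** → (answer).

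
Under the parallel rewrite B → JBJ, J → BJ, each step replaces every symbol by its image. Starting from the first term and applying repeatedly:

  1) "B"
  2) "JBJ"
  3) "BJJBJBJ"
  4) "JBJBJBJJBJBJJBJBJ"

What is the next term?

Replace each of the 17 characters of JBJBJBJJBJBJJBJBJ in place — BJ JBJ BJ JBJ BJ JBJ BJ BJ JBJ BJ JBJ BJ BJ JBJ BJ JBJ BJ — and concatenate.

BJJBJBJJBJBJJBJBJBJJBJBJJBJBJBJJBJBJJBJBJ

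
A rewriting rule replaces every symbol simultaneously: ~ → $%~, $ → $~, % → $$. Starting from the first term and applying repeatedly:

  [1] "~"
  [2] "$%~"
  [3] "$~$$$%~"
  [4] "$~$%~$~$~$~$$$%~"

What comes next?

Rewriting the 16 symbols of $~$%~$~$~$~$$$%~ one by one yields $~ $%~ $~ $$ $%~ $~ $%~ $~ $%~ $~ $%~ $~ $~ $~ $$ $%~; concatenated:

$~$%~$~$$$%~$~$%~$~$%~$~$%~$~$~$~$$$%~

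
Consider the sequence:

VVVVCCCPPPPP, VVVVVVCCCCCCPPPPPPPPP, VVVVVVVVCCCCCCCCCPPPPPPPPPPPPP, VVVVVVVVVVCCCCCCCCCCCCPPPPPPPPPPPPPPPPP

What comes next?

VVVVVVVVVVVVCCCCCCCCCCCCCCCPPPPPPPPPPPPPPPPPPPPP

The n-th term is 2n+2 V's then 3n C's then 4n+1 P's (n = 1, 2, …).
At n = 5 the blocks have lengths 12, 15, 21.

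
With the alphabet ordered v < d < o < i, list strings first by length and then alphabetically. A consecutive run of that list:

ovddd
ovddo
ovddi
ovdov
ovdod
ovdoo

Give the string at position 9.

Advancing 3 positions from ovdoo through ovdoo → ovdoi → ovdiv reaches term 9.

ovdid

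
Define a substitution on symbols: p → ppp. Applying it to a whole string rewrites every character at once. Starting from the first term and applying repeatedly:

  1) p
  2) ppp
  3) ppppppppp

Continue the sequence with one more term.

Rewriting each symbol of ppppppppp: p→ppp, p→ppp, p→ppp, p→ppp, p→ppp, p→ppp, p→ppp, p→ppp, p→ppp, which concatenates to ppp ppp ppp ppp ppp ppp ppp ppp ppp.

ppppppppppppppppppppppppppp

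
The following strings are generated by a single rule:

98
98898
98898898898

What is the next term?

Every step duplicates the string with '8' between the halves.
So the next term is two copies of 98898898898 with '8' between the halves.

98898898898898898898898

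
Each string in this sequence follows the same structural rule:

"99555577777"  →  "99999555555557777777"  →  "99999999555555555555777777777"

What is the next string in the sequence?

Reading off run lengths: 9 runs 2, 5, 8; 5 runs 4, 8, 12; 7 runs 5, 7, 9 — each is linear in n (n = 1, 2, …).
Setting n = 4 gives 11, 16, 11 characters in each block.

99999999999555555555555555577777777777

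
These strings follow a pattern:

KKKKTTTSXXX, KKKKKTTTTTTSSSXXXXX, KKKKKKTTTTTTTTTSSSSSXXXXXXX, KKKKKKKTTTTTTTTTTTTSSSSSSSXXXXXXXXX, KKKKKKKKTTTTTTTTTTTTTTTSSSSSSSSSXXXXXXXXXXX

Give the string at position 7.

KKKKKKKKKKTTTTTTTTTTTTTTTTTTTTTSSSSSSSSSSSSSXXXXXXXXXXXXXXX

Each string has the form K^{n+3} T^{3n} S^{2n-1} X^{2n+1} (n = 1, 2, …).
For term 7, n = 7, so the run lengths are 10, 21, 13, 15.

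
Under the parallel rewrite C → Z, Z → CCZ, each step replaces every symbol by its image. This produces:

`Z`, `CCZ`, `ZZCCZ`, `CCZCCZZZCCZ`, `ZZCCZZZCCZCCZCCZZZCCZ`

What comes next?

φ(ZZCCZZZCCZCCZCCZZZCCZ) expands symbol-by-symbol to CCZ CCZ Z Z CCZ CCZ CCZ Z Z CCZ Z Z CCZ Z Z CCZ CCZ CCZ Z Z CCZ; joining the 21 pieces gives the next term.

CCZCCZZZCCZCCZCCZZZCCZZZCCZZZCCZCCZCCZZZCCZ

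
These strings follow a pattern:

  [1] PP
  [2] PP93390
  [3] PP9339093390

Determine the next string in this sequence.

Each term is the previous one with 93390 appended.
Applying this once more to PP9339093390:

PP933909339093390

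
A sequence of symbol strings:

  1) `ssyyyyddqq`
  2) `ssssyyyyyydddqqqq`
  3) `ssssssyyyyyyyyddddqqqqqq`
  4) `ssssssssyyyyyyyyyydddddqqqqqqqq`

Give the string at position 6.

ssssssssssssyyyyyyyyyyyyyydddddddqqqqqqqqqqqq

Each string has the form s^{2n-2} y^{2n} d^{n} q^{2n-2}, where the shown terms are n = 2, 3, 4, 5.
For term 6, n = 7, so the run lengths are 12, 14, 7, 12.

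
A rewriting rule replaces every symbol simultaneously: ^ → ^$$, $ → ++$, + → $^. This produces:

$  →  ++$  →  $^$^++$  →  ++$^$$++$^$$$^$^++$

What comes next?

Replace each of the 19 characters of ++$^$$++$^$$$^$^++$ in place — $^ $^ ++$ ^$$ ++$ ++$ $^ $^ ++$ ^$$ ++$ ++$ ++$ ^$$ ++$ ^$$ $^ $^ ++$ — and concatenate.

$^$^++$^$$++$++$$^$^++$^$$++$++$++$^$$++$^$$$^$^++$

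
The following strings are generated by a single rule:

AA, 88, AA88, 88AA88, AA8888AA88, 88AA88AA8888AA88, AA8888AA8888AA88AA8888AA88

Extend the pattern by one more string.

88AA88AA8888AA88AA8888AA8888AA88AA8888AA88

Each term (from the third on) is the two preceding terms concatenated in order: term 3 = AA·88 = AA88.
Continuing: 88AA88AA8888AA88 · AA8888AA8888AA88AA8888AA88 gives term 8.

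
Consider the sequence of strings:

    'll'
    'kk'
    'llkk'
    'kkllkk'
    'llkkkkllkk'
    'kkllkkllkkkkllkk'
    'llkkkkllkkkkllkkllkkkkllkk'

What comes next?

Each term (from the third on) is the two preceding terms concatenated in order: term 3 = ll·kk = llkk.
The next term joins kkllkkllkkkkllkk and llkkkkllkkkkllkkllkkkkllkk.

kkllkkllkkkkllkkllkkkkllkkkkllkkllkkkkllkk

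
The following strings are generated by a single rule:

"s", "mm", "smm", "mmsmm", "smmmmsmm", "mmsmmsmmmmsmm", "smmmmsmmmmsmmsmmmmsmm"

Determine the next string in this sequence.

Each term (from the third on) is the two preceding terms concatenated in order: term 3 = s·mm = smm.
The next term joins mmsmmsmmmmsmm and smmmmsmmmmsmmsmmmmsmm.

mmsmmsmmmmsmmsmmmmsmmmmsmmsmmmmsmm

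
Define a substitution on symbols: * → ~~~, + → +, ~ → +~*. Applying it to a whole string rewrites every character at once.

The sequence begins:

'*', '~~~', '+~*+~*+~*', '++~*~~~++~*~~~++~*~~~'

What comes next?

+++~*~~~+~*+~*+~*+++~*~~~+~*+~*+~*+++~*~~~+~*+~*+~*

Applying the rule to each of the 21 symbols of ++~*~~~++~*~~~++~*~~~ gives the pieces + + +~* ~~~ +~* +~* +~* + + +~* ~~~ +~* +~* +~* + + +~* ~~~ +~* +~* +~*, which concatenate to the answer.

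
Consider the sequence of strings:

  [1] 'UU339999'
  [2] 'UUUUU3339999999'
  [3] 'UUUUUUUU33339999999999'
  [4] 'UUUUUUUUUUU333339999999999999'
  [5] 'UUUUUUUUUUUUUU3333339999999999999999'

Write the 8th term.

Term n consists of 3n-1 U's, followed by n+1 3's, followed by 3n+1 9's (n = 1, 2, …).
For term 8, n = 8, so the run lengths are 23, 9, 25.

UUUUUUUUUUUUUUUUUUUUUUU3333333339999999999999999999999999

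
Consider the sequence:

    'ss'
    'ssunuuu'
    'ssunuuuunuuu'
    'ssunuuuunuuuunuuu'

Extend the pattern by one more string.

ssunuuuunuuuunuuuunuuu

Every step adds unuuu to the end: s(k+1) = s(k)·unuuu.
One more step from ssunuuuunuuuunuuu gives the answer.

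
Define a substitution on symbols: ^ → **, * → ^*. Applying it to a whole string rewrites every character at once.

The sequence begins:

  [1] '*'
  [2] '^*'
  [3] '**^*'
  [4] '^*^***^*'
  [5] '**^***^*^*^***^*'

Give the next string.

Rewriting the 16 symbols of **^***^*^*^***^* one by one yields ^* ^* ** ^* ^* ^* ** ^* ** ^* ** ^* ^* ^* ** ^*; concatenated:

^*^***^*^*^***^***^***^*^*^***^*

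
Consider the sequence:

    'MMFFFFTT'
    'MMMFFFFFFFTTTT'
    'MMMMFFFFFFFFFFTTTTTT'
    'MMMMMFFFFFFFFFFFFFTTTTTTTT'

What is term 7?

Reading off run lengths: M runs 2, 3, 4, 5; F runs 4, 7, 10, 13; T runs 2, 4, 6, 8 — each is linear in n, where the shown terms are n = 2, 3, 4, 5.
At n = 8 the blocks have lengths 8, 22, 14.

MMMMMMMMFFFFFFFFFFFFFFFFFFFFFFTTTTTTTTTTTTTT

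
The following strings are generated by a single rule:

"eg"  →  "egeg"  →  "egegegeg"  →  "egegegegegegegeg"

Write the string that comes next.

egegegegegegegegegegegegegegegeg

Every step duplicates the string.
One more doubling of egegegegegegegeg gives the answer.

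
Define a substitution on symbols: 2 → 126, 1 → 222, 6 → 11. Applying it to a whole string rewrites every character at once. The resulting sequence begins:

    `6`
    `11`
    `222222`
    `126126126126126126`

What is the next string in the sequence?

Applying the rule to each of the 18 symbols of 126126126126126126 gives the pieces 222 126 11 222 126 11 222 126 11 222 126 11 222 126 11 222 126 11, which concatenate to the answer.

222126112221261122212611222126112221261122212611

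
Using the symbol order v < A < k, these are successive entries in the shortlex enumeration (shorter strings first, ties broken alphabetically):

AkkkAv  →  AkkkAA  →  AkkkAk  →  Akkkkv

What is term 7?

kvvvvv

Advancing 3 positions from Akkkkv through Akkkkv → AkkkkA → Akkkkk reaches term 7.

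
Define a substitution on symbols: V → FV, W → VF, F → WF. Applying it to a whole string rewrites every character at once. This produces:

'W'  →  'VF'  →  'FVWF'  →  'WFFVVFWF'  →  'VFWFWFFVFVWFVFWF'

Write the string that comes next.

FVWFVFWFVFWFWFFVWFFVVFWFFVWFVFWF

φ(VFWFWFFVFVWFVFWF) expands symbol-by-symbol to FV WF VF WF VF WF WF FV WF FV VF WF FV WF VF WF; joining the 16 pieces gives the next term.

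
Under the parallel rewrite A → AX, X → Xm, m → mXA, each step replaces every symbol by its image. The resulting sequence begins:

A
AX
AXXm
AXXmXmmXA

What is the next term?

AXXmXmmXAXmmXAmXAXmAX

Rewriting each symbol of AXXmXmmXA: A→AX, X→Xm, X→Xm, m→mXA, X→Xm, m→mXA, m→mXA, X→Xm, A→AX, which concatenates to AX Xm Xm mXA Xm mXA mXA Xm AX.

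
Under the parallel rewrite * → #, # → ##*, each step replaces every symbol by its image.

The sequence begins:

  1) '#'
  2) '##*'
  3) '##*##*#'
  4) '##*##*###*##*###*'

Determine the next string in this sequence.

Rewriting the 17 symbols of ##*##*###*##*###* one by one yields ##* ##* # ##* ##* # ##* ##* ##* # ##* ##* # ##* ##* ##* #; concatenated:

##*##*###*##*###*##*##*###*##*###*##*##*#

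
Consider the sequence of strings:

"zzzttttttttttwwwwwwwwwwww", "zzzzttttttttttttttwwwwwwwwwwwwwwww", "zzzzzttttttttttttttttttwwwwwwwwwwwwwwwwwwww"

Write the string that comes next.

Reading off run lengths: z runs 3, 4, 5; t runs 10, 14, 18; w runs 12, 16, 20 — each is linear in n, where the shown terms are n = 3, 4, 5.
At n = 6 the blocks have lengths 6, 22, 24.

zzzzzzttttttttttttttttttttttwwwwwwwwwwwwwwwwwwwwwwww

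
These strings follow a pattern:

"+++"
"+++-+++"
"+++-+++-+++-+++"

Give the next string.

Every step duplicates the string with '-' between the halves.
Doubling +++-+++-+++-+++ with '-' between the halves:

+++-+++-+++-+++-+++-+++-+++-+++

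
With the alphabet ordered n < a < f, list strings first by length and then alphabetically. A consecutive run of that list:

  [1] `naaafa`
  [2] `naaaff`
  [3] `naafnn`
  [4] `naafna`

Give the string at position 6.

Advancing 2 positions from naafna through naafna → naafnf reaches term 6.

naafan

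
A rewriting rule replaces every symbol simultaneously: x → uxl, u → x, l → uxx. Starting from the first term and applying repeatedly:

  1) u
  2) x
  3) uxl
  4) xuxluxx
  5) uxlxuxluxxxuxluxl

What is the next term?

xuxluxxuxlxuxluxxxuxluxluxlxuxluxxxuxluxx

Replace each of the 17 characters of uxlxuxluxxxuxluxl in place — x uxl uxx uxl x uxl uxx x uxl uxl uxl x uxl uxx x uxl uxx — and concatenate.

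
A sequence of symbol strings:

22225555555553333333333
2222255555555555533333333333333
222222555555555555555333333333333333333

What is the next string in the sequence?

22222225555555555555555553333333333333333333333

Reading off run lengths: 2 runs 4, 5, 6; 5 runs 9, 12, 15; 3 runs 10, 14, 18 — each is linear in n, where the shown terms are n = 2, 3, 4.
Setting n = 5 gives 7, 18, 22 characters in each block.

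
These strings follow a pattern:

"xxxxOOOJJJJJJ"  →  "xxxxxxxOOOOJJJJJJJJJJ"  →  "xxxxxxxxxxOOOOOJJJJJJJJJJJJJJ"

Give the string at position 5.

The n-th term is 3n+1 x's then n+2 O's then 4n+2 J's (n = 1, 2, …).
For term 5, n = 5, so the run lengths are 16, 7, 22.

xxxxxxxxxxxxxxxxOOOOOOOJJJJJJJJJJJJJJJJJJJJJJ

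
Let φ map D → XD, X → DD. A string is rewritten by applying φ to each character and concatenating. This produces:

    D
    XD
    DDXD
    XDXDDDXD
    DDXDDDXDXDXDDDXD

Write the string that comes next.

φ(DDXDDDXDXDXDDDXD) expands symbol-by-symbol to XD XD DD XD XD XD DD XD DD XD DD XD XD XD DD XD; joining the 16 pieces gives the next term.

XDXDDDXDXDXDDDXDDDXDDDXDXDXDDDXD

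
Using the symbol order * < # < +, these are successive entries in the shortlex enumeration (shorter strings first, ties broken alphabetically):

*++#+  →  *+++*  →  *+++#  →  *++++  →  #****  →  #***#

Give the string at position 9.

#**##

Stepping forward 3 times from #***#: #***# → #***+ → #**#*, then the target.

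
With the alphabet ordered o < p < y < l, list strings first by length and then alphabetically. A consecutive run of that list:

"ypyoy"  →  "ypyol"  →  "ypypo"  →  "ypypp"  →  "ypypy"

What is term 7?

ypyyo

Stepping forward 2 times from ypypy: ypypy → ypypl, then the target.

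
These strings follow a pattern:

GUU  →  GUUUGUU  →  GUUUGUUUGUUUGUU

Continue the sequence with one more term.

Each string is two copies of the previous one joined by 'U'.
So the next term is two copies of GUUUGUUUGUUUGUU with 'U' between the halves.

GUUUGUUUGUUUGUUUGUUUGUUUGUUUGUU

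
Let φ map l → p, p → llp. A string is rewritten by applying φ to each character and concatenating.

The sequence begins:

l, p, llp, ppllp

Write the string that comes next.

Apply φ to ppllp symbol by symbol: p→llp, p→llp, l→p, l→p, p→llp; joined: llp llp p p llp.

llpllpppllp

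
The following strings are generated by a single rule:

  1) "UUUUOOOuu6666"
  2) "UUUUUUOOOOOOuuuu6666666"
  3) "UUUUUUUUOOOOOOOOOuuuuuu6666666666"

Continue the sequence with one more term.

Term n consists of 2n+2 U's, followed by 3n O's, followed by 2n u's, followed by 3n+1 6's (n = 1, 2, …).
For the next term, n = 4, so the run lengths are 10, 12, 8, 13.

UUUUUUUUUUOOOOOOOOOOOOuuuuuuuu6666666666666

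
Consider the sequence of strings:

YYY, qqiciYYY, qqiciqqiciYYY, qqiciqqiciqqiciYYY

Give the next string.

The strings grow by a fixed prefix qqici each time.
Applying this once more to qqiciqqiciqqiciYYY:

qqiciqqiciqqiciqqiciYYY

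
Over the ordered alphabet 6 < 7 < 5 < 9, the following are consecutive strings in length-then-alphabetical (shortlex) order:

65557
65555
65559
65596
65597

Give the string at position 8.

Continuing the enumeration 3 steps past 65597: 65597 → 65595 → 65599 → (answer).

65966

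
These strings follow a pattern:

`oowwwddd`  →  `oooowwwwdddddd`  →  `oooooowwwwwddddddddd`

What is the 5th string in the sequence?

Reading off run lengths: o runs 2, 4, 6; w runs 3, 4, 5; d runs 3, 6, 9 — each is linear in n (n = 1, 2, …).
Setting n = 5 gives 10, 7, 15 characters in each block.

oooooooooowwwwwwwddddddddddddddd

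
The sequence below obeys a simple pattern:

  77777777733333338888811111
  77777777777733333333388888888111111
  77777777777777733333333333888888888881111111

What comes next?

Each string has the form 7^{3n+3} 3^{2n+3} 8^{3n-1} 1^{n+3}, where the shown terms are n = 2, 3, 4.
Setting n = 5 gives 18, 13, 14, 8 characters in each block.

77777777777777777733333333333338888888888888811111111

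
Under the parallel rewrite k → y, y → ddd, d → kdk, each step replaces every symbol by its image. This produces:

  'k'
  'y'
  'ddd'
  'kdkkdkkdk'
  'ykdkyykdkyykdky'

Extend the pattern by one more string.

Rewriting the 15 symbols of ykdkyykdkyykdky one by one yields ddd y kdk y ddd ddd y kdk y ddd ddd y kdk y ddd; concatenated:

dddykdkyddddddykdkyddddddykdkyddd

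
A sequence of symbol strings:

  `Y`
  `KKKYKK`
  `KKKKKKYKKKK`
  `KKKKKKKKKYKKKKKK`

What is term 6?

KKKKKKKKKKKKKKKYKKKKKKKKKK

Every step adds KKK to the front and KK to the end of the previous string.
From KKKKKKKKKYKKKKKK, 2 further steps: KKKKKKKKKYKKKKKK → KKKKKKKKKKKKYKKKKKKKK → (answer).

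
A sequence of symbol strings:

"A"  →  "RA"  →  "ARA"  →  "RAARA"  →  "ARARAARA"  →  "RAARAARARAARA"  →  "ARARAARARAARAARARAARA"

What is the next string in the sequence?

Each term (from the third on) is the two preceding terms concatenated in order: term 3 = A·RA = ARA.
So term 8 is RAARAARARAARA·ARARAARARAARAARARAARA.

RAARAARARAARAARARAARARAARAARARAARA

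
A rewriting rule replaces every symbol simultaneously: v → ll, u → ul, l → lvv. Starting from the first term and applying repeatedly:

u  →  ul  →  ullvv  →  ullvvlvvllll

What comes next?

Rewriting each symbol of ullvvlvvllll: u→ul, l→lvv, l→lvv, v→ll, v→ll, l→lvv, v→ll, v→ll, l→lvv, l→lvv, l→lvv, l→lvv, which concatenates to ul lvv lvv ll ll lvv ll ll lvv lvv lvv lvv.

ullvvlvvlllllvvlllllvvlvvlvvlvv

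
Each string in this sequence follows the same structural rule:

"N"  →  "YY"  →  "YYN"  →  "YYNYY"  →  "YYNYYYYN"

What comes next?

YYNYYYYNYYNYY

From term 3 onward, concatenate the last term with the second-to-last: YY·N = YYN, YYN·YY = YYNYY, …
The next term joins YYNYYYYN and YYNYY.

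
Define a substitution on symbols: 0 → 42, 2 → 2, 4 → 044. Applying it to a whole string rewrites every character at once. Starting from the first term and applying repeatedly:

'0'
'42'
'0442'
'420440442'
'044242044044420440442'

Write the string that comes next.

42044044204424204404442044044044242044044420440442

Replace each of the 21 characters of 044242044044420440442 in place — 42 044 044 2 044 2 42 044 044 42 044 044 044 2 42 044 044 42 044 044 2 — and concatenate.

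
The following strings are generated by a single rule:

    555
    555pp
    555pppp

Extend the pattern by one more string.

Each term is the previous one with pp appended.
One more step from 555pppp gives the answer.

555pppppp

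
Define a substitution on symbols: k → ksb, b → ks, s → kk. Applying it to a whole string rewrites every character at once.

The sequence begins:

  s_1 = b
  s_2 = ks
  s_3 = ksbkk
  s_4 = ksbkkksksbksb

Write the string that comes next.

Rewriting the 13 symbols of ksbkkksksbksb one by one yields ksb kk ks ksb ksb ksb kk ksb kk ks ksb kk ks; concatenated:

ksbkkksksbksbksbkkksbkkksksbkkks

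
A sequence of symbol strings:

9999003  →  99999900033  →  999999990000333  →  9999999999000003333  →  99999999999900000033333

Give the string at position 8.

Reading off run lengths: 9 runs 4, 6, 8, 10, 12; 0 runs 2, 3, 4, 5, 6; 3 runs 1, 2, 3, 4, 5 — each is linear in n (n = 1, 2, …).
For term 8, n = 8, so the run lengths are 18, 9, 8.

99999999999999999900000000033333333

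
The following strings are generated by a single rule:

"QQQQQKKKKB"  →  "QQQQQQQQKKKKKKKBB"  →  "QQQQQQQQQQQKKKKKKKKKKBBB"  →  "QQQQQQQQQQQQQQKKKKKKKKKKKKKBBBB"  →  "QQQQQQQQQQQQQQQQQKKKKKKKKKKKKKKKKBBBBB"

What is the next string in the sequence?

Term n consists of 3n+2 Q's, followed by 3n+1 K's, followed by n B's (n = 1, 2, …).
At n = 6 the blocks have lengths 20, 19, 6.

QQQQQQQQQQQQQQQQQQQQKKKKKKKKKKKKKKKKKKKBBBBBB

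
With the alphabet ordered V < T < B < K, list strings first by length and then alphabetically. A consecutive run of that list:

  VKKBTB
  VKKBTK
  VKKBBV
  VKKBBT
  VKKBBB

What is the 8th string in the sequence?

Continuing the enumeration 3 steps past VKKBBB: VKKBBB → VKKBBK → VKKBKV → (answer).

VKKBKT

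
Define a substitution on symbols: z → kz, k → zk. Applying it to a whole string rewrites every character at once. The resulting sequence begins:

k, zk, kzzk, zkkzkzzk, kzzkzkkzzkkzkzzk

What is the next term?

φ(kzzkzkkzzkkzkzzk) expands symbol-by-symbol to zk kz kz zk kz zk zk kz kz zk zk kz zk kz kz zk; joining the 16 pieces gives the next term.

zkkzkzzkkzzkzkkzkzzkzkkzzkkzkzzk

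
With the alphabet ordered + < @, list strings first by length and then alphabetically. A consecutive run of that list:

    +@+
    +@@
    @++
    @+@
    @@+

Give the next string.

@@@

Find the rightmost character of @@+ below @, bump it to the next letter, and reset everything to its right to +.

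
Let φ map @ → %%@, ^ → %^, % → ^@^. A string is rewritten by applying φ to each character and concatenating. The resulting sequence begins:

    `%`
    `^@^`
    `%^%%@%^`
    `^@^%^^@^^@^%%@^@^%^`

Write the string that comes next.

Rewriting the 19 symbols of ^@^%^^@^^@^%%@^@^%^ one by one yields %^ %%@ %^ ^@^ %^ %^ %%@ %^ %^ %%@ %^ ^@^ ^@^ %%@ %^ %%@ %^ ^@^ %^; concatenated:

%^%%@%^^@^%^%^%%@%^%^%%@%^^@^^@^%%@%^%%@%^^@^%^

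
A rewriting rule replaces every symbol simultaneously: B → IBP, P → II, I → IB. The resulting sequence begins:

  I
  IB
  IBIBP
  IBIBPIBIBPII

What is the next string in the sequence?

Rewriting each symbol of IBIBPIBIBPII: I→IB, B→IBP, I→IB, B→IBP, P→II, I→IB, B→IBP, I→IB, B→IBP, P→II, I→IB, I→IB, which concatenates to IB IBP IB IBP II IB IBP IB IBP II IB IB.

IBIBPIBIBPIIIBIBPIBIBPIIIBIB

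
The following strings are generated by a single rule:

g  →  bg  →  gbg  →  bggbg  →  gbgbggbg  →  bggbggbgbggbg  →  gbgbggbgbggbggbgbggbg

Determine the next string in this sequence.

bggbggbgbggbggbgbggbgbggbggbgbggbg

Each term (from the third on) is the two preceding terms concatenated in order: term 3 = g·bg = gbg.
Continuing: bggbggbgbggbg · gbgbggbgbggbggbgbggbg gives term 8.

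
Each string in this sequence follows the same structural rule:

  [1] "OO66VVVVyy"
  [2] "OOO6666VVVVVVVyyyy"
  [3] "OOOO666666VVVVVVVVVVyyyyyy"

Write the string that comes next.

Reading off run lengths: O runs 2, 3, 4; 6 runs 2, 4, 6; V runs 4, 7, 10; y runs 2, 4, 6 — each is linear in n (n = 1, 2, …).
For the next term, n = 4, so the run lengths are 5, 8, 13, 8.

OOOOO66666666VVVVVVVVVVVVVyyyyyyyy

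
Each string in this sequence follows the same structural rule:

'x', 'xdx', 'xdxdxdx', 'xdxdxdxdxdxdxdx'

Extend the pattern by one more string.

xdxdxdxdxdxdxdxdxdxdxdxdxdxdxdx

Each string is two copies of the previous one joined by 'd'.
One more doubling of xdxdxdxdxdxdxdx gives the answer.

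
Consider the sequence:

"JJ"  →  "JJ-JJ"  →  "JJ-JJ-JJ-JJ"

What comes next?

JJ-JJ-JJ-JJ-JJ-JJ-JJ-JJ

s(k+1) = s(k)·-·s(k) — each term doubles the last with '-' between the halves.
One more doubling of JJ-JJ-JJ-JJ gives the answer.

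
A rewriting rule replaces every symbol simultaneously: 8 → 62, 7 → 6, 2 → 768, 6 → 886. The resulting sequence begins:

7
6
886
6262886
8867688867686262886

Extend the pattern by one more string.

Applying the rule to each of the 19 symbols of 8867688867686262886 gives the pieces 62 62 886 6 886 62 62 62 886 6 886 62 886 768 886 768 62 62 886, which concatenate to the answer.

626288668866262628866886628867688867686262886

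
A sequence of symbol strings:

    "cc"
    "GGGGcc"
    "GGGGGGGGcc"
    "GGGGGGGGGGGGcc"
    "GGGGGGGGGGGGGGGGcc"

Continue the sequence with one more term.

The strings grow by a fixed prefix GGGG each time.
One more step from GGGGGGGGGGGGGGGGcc gives the answer.

GGGGGGGGGGGGGGGGGGGGcc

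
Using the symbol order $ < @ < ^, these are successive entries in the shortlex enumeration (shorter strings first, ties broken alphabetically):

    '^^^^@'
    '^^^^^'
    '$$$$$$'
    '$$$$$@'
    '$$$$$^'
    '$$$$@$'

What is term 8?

Advancing 2 positions from $$$$@$ through $$$$@$ → $$$$@@ reaches term 8.

$$$$@^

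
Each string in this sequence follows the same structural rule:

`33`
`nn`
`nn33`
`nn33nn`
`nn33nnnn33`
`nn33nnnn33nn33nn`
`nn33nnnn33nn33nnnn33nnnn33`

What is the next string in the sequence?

nn33nnnn33nn33nnnn33nnnn33nn33nnnn33nn33nn

From term 3 onward, concatenate the last term with the second-to-last: nn·33 = nn33, nn33·nn = nn33nn, …
The next term joins nn33nnnn33nn33nnnn33nnnn33 and nn33nnnn33nn33nn.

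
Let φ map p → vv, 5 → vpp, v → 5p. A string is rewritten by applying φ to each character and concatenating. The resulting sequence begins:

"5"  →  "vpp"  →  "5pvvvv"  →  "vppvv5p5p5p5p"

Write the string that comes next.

Replace each of the 13 characters of vppvv5p5p5p5p in place — 5p vv vv 5p 5p vpp vv vpp vv vpp vv vpp vv — and concatenate.

5pvvvv5p5pvppvvvppvvvppvvvppvv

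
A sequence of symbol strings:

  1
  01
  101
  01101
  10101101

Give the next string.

Each term (from the third on) is the two preceding terms concatenated in order: term 3 = 1·01 = 101.
Continuing: 01101 · 10101101 gives term 6.

0110110101101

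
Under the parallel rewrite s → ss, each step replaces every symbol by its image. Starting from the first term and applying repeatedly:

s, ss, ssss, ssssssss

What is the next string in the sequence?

ssssssssssssssss

Apply φ to ssssssss symbol by symbol: s→ss, s→ss, s→ss, s→ss, s→ss, s→ss, s→ss, s→ss; joined: ss ss ss ss ss ss ss ss.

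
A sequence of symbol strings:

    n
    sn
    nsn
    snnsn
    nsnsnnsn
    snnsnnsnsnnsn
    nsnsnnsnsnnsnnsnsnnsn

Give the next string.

snnsnnsnsnnsnnsnsnnsnsnnsnnsnsnnsn

Each term (from the third on) is the two preceding terms concatenated in order: term 3 = n·sn = nsn.
So term 8 is snnsnnsnsnnsn·nsnsnnsnsnnsnnsnsnnsn.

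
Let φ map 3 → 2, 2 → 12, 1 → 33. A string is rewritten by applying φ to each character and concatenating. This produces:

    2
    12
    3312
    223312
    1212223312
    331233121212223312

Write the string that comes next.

Applying the rule to each of the 18 symbols of 331233121212223312 gives the pieces 2 2 33 12 2 2 33 12 33 12 33 12 12 12 2 2 33 12, which concatenate to the answer.

223312223312331233121212223312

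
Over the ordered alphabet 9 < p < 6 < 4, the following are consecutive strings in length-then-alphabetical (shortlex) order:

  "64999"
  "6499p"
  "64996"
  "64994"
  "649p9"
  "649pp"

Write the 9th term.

Advancing 3 positions from 649pp through 649pp → 649p6 → 649p4 reaches term 9.

64969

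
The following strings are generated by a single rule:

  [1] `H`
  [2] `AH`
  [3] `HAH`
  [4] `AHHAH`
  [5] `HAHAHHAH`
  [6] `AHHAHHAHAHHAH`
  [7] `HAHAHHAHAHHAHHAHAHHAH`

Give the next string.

Each term (from the third on) is the two preceding terms concatenated in order: term 3 = H·AH = HAH.
Continuing: AHHAHHAHAHHAH · HAHAHHAHAHHAHHAHAHHAH gives term 8.

AHHAHHAHAHHAHHAHAHHAHAHHAHHAHAHHAH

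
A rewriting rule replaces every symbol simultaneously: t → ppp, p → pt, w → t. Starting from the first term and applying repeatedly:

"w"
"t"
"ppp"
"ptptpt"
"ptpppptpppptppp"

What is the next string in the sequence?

Rewriting the 15 symbols of ptpppptpppptppp one by one yields pt ppp pt pt pt pt ppp pt pt pt pt ppp pt pt pt; concatenated:

ptpppptptptptpppptptptptpppptptpt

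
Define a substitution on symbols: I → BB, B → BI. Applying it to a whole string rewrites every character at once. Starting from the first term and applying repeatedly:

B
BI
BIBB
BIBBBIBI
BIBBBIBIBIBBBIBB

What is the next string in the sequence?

BIBBBIBIBIBBBIBBBIBBBIBIBIBBBIBI

Replace each of the 16 characters of BIBBBIBIBIBBBIBB in place — BI BB BI BI BI BB BI BB BI BB BI BI BI BB BI BI — and concatenate.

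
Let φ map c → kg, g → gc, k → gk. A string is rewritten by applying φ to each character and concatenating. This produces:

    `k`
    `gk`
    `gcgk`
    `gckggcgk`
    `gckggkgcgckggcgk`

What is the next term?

Replace each of the 16 characters of gckggkgcgckggcgk in place — gc kg gk gc gc gk gc kg gc kg gk gc gc kg gc gk — and concatenate.

gckggkgcgcgkgckggckggkgcgckggcgk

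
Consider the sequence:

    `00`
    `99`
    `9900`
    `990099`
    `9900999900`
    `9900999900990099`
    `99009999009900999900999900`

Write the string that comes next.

990099990099009999009999009900999900990099

This is a Fibonacci-style word recurrence s(k) = s(k−1)·s(k−2): e.g. 99·00 = 9900.
Continuing: 99009999009900999900999900 · 9900999900990099 gives term 8.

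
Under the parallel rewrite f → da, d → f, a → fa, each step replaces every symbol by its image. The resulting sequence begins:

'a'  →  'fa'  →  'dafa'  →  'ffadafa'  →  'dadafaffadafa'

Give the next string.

Replace each of the 13 characters of dadafaffadafa in place — f fa f fa da fa da da fa f fa da fa — and concatenate.

ffaffadafadadafaffadafa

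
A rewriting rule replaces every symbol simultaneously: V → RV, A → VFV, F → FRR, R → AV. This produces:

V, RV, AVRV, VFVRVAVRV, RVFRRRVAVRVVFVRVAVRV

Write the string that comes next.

AVRVFRRAVAVAVRVVFVRVAVRVRVFRRRVAVRVVFVRVAVRV

Applying the rule to each of the 20 symbols of RVFRRRVAVRVVFVRVAVRV gives the pieces AV RV FRR AV AV AV RV VFV RV AV RV RV FRR RV AV RV VFV RV AV RV, which concatenate to the answer.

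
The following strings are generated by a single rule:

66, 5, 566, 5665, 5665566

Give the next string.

Each term (from the third on) is the previous term followed by the one before it: term 3 = 5·66 = 566.
The next term joins 5665566 and 5665.

56655665665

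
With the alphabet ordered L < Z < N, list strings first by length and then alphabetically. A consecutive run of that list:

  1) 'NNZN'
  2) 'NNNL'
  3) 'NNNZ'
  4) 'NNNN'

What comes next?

LLLLL

NNNN is the last string of length 4, so the next is the first of length 5: L repeated 5 times.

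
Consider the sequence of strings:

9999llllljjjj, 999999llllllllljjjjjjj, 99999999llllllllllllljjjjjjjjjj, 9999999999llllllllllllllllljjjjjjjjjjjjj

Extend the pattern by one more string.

999999999999llllllllllllllllllllljjjjjjjjjjjjjjjj

Each string has the form 9^{2n+2} l^{4n+1} j^{3n+1} (n = 1, 2, …).
At n = 5 the blocks have lengths 12, 21, 16.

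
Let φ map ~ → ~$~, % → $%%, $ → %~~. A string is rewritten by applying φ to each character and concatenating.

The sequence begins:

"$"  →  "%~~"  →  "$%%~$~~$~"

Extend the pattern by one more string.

Expanding $%%~$~~$~: $→%~~, %→$%%, %→$%%, ~→~$~, $→%~~, ~→~$~, ~→~$~, $→%~~, ~→~$~. Concatenated: %~~ $%% $%% ~$~ %~~ ~$~ ~$~ %~~ ~$~.

%~~$%%$%%~$~%~~~$~~$~%~~~$~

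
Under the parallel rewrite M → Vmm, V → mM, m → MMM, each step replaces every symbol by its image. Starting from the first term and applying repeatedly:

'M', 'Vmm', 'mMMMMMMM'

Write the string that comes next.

MMMVmmVmmVmmVmmVmmVmmVmm

Rewriting each symbol of mMMMMMMM: m→MMM, M→Vmm, M→Vmm, M→Vmm, M→Vmm, M→Vmm, M→Vmm, M→Vmm, which concatenates to MMM Vmm Vmm Vmm Vmm Vmm Vmm Vmm.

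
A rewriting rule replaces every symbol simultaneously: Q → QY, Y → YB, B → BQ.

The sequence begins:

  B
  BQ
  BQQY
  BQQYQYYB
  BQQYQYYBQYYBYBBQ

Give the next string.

BQQYQYYBQYYBYBBQQYYBYBBQYBBQBQQY

φ(BQQYQYYBQYYBYBBQ) expands symbol-by-symbol to BQ QY QY YB QY YB YB BQ QY YB YB BQ YB BQ BQ QY; joining the 16 pieces gives the next term.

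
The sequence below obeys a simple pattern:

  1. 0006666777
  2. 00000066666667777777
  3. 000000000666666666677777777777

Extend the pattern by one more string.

0000000000006666666666666777777777777777

Each string has the form 0^{3n} 6^{3n+1} 7^{4n-1} (n = 1, 2, …).
For the next term, n = 4, so the run lengths are 12, 13, 15.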